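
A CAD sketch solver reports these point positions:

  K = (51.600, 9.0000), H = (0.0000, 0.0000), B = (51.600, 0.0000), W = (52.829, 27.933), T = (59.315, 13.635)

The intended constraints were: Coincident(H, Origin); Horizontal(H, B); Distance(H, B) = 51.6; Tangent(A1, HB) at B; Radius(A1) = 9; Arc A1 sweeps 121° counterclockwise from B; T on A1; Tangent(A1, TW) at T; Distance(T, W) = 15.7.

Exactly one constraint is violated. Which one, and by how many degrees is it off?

Tangent(A1, TW) at T — off by 6.60°.

H = (0.00, 0.00) ✓; H.y = 0.00, B.y = 0.00 ✓; |HB| = 51.60 ✓; ∠(KB, BH) = 90.00° ✓; |KB| = 9.000 ✓; bearing(K→T) − bearing(K→B) = 121.0° ✓; |KT| = 9.000 ✓; ∠(KT, TW) = 96.60° ✗; |TW| = 15.70 ✓.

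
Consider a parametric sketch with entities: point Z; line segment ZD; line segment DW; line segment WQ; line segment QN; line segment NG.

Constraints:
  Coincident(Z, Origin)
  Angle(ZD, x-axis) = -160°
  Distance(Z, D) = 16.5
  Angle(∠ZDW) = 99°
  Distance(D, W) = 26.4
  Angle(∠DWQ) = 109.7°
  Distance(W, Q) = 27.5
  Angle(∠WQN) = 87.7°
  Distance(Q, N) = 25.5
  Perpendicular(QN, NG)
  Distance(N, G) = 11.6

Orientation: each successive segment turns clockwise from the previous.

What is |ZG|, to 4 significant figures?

12.12

Z is at the origin; ZD runs at -160.0° with length 16.5, so D = (-15.50, -5.643). ∠ZDW = 99.0° gives DW at 119.0° from the x-axis; with |DW| = 26.4, W = (-28.30, 17.45). ∠DWQ = 109.7° gives WQ at 48.70° from the x-axis; with |WQ| = 27.5, Q = (-10.15, 38.11). ∠WQN = 87.7° gives QN at -43.60° from the x-axis; with |QN| = 25.5, N = (8.313, 20.52). QN ⟂ NG, so NG runs at -133.6°; with |NG| = 11.6, G = (0.3129, 12.12). Then |ZG| = |G − Z| = 12.12.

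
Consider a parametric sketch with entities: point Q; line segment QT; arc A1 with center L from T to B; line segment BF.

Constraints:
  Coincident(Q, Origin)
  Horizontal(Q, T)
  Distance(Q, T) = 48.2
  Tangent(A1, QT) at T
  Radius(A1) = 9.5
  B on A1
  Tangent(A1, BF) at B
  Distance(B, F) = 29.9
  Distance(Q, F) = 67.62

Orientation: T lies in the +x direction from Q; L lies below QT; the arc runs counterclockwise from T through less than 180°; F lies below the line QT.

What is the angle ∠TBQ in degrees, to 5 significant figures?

101.11°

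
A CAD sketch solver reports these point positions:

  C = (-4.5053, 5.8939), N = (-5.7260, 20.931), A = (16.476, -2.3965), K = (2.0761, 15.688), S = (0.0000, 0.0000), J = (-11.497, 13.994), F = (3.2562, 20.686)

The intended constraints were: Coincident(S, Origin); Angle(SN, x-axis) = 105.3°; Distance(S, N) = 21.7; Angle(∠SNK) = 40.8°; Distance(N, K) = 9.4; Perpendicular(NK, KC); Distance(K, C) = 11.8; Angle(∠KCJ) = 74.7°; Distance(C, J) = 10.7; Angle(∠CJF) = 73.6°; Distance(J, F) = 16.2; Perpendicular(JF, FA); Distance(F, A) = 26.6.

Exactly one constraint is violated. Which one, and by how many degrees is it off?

Perpendicular(JF, FA) — off by 5.40°.

S = (0.00, 0.00) ✓; SN at 105.3° ✓; |SN| = 21.70 ✓; ∠SNK = 40.80° ✓; |NK| = 9.400 ✓; ∠(NK, KC) = 90.00° ✓; |KC| = 11.80 ✓; ∠KCJ = 74.70° ✓; |CJ| = 10.70 ✓; ∠CJF = 73.60° ✓; |JF| = 16.20 ✓; ∠(JF, FA) = 84.60° ✗; |FA| = 26.60 ✓.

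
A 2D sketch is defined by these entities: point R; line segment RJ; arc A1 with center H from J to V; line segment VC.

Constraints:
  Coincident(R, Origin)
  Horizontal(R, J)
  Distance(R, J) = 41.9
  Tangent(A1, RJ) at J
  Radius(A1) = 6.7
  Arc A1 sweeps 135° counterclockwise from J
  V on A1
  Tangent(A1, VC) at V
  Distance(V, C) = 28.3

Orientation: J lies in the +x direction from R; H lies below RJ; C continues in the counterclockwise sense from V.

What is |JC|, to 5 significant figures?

34.961

R is at the origin; R and J share the same y with |RJ| = 41.9 and J on the +x side, so J = (41.900, 0.0000). Tangency of A1 to RJ means the radius HJ is perpendicular to RJ, so H = J + (0, -6.7) = (41.900, -6.7000). On A1, J sits at bearing 90° from H; a 135° counterclockwise sweep puts V at bearing 225°, so V = H + 6.7·(cos 225°, sin 225°) = (37.162, -11.438). Since A1 is tangent to VC there, HV ⟂ VC, so VC runs along (−sin 225°, cos 225°); with |VC| = 28.3, C = (57.174, -31.449). Then |JC| = |C − J| = 34.961.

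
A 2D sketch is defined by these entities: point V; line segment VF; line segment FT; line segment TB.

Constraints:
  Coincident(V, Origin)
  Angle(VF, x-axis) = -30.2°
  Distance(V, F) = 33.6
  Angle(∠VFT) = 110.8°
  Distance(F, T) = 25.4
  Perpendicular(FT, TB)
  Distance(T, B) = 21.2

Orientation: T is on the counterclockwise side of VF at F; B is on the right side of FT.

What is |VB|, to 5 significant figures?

64.509

∠VFT = 110.8°, so FT runs at -30.2° + (180° − 110.8°) = 39.000° from the x-axis; with |FT| = 25.4, T = F + 25.4·(cos 39.000°, sin 39.000°) = (48.779, -0.91673). FT ⟂ TB; with |TB| = 21.2 on the right of FT, B = T + 21.2·(0.62932, -0.77715) = (62.121, -17.392). Then |VB| = |B − V| = 64.509.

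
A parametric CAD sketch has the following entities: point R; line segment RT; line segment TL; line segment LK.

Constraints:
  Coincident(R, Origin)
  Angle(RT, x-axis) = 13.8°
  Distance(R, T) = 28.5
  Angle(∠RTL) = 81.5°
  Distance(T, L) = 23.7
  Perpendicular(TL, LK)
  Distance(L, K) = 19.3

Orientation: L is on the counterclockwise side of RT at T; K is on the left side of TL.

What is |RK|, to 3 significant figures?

21.4

∠RTL = 81.5°, so TL runs at 13.8° + (180° − 81.5°) = 112° from the x-axis; with |TL| = 23.7, L = T + 23.7·(cos 112°, sin 112°) = (18.7, 28.7). The perpendicularity gives LK at right angles to TL; with |LK| = 19.3 on the left of TL, K = L + 19.3·(-0.925, -0.379) = (0.828, 21.4). Then |RK| = |K − R| = 21.4.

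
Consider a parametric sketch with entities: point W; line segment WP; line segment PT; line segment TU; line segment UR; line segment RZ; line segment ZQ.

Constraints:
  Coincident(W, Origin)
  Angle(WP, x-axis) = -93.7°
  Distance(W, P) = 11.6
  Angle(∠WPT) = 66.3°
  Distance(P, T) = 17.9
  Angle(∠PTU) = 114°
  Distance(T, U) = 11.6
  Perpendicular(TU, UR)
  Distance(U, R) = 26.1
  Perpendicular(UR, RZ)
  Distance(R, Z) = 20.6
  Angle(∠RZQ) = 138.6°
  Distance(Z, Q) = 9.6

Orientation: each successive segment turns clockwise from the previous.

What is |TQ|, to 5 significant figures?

25.546

W is at the origin; WP runs at -93.7° with length 11.6, so P = (-0.74857, -11.576). ∠WPT = 66.3° gives PT at 152.60° from the x-axis; with |PT| = 17.9, T = (-16.640, -3.3382). ∠PTU = 114.0° gives TU at 86.600° from the x-axis; with |TU| = 11.6, U = (-15.953, 8.2413). TU is perpendicular to UR, so UR runs at -3.4000°; with |UR| = 26.1, R = (10.102, 6.6934). UR is perpendicular to RZ, so RZ runs at -93.400°; with |RZ| = 20.6, Z = (8.8798, -13.870). ∠RZQ = 138.6° gives ZQ at -134.80° from the x-axis; with |ZQ| = 9.6, Q = (2.1153, -20.682). Then |TQ| = |Q − T| = 25.546.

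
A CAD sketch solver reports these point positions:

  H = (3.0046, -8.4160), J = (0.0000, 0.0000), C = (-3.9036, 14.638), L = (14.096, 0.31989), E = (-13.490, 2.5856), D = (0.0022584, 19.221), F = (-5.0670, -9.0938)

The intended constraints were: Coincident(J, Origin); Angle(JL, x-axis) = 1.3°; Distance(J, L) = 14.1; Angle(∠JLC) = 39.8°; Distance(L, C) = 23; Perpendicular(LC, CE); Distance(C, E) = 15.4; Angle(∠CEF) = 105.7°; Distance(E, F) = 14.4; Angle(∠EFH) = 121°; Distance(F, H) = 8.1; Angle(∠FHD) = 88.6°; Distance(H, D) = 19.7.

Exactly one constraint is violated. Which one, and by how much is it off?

Distance(H, D) = 19.7 — off by 8.10.

J = (0.00, 0.00) ✓; JL at 1.300° ✓; |JL| = 14.10 ✓; ∠JLC = 39.80° ✓; |LC| = 23.00 ✓; ∠(LC, CE) = 90.00° ✓; |CE| = 15.40 ✓; ∠CEF = 105.7° ✓; |EF| = 14.40 ✓; ∠EFH = 121.0° ✓; |FH| = 8.100 ✓; ∠FHD = 88.60° ✓; |HD| = 27.80 ✗.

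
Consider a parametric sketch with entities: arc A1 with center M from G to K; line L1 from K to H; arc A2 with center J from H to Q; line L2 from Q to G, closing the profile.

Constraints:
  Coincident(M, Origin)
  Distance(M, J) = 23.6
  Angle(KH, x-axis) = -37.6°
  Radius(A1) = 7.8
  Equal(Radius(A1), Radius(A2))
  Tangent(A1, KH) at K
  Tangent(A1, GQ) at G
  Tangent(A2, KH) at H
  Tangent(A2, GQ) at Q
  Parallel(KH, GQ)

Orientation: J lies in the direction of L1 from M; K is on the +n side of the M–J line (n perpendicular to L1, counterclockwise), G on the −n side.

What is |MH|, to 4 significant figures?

24.86

The slot axis is L1's direction at -37.6°, so u = (cos -37.6°, sin -37.6°) = (0.7923, -0.6101) and n = (−sin -37.6°, cos -37.6°) = (0.6101, 0.7923). M is at the origin and J lies 23.6 along u from M, so J = 23.6·u = (18.70, -14.40). Tangency of A1 to both parallel lines with radius 7.8 puts K and G at M ± 7.8·n: K = (4.759, 6.180), G = (-4.759, -6.180). Equal radii place H and Q the same way about J: H = J + 7.8·n = (23.46, -8.220), Q = J − 7.8·n = (13.94, -20.58). Then |MH| = |H − M| = 24.86.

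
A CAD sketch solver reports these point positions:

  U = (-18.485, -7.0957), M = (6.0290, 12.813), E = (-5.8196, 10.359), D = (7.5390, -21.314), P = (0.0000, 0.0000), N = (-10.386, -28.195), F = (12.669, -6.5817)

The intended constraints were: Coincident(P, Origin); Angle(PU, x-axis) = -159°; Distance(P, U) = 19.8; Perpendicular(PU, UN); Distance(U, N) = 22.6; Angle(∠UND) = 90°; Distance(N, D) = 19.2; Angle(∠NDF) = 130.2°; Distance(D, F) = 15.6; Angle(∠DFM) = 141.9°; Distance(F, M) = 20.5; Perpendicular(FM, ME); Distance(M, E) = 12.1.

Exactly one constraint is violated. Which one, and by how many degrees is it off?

Perpendicular(FM, ME) — off by 7.20°.

P = (0.00, 0.00) ✓; PU at -159.0° ✓; |PU| = 19.80 ✓; ∠(PU, UN) = 90.00° ✓; |UN| = 22.60 ✓; ∠UND = 90.00° ✓; |ND| = 19.20 ✓; ∠NDF = 130.2° ✓; |DF| = 15.60 ✓; ∠DFM = 141.9° ✓; |FM| = 20.50 ✓; ∠(FM, ME) = 82.80° ✗; |ME| = 12.10 ✓.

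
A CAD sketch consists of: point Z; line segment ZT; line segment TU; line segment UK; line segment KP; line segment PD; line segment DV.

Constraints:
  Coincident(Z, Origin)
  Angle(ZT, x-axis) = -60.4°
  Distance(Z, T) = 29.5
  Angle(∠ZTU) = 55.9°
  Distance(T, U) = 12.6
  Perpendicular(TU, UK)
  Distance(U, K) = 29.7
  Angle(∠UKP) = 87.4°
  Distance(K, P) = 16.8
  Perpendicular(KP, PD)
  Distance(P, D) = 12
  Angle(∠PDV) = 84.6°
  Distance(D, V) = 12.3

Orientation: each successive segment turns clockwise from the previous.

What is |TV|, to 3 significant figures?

20.5

KP ⟂ PD, so PD runs at -97.1°; with |PD| = 12.0, D = (19.5, -9.04). ∠PDV = 84.6° gives DV at 168° from the x-axis; with |DV| = 12.3, V = (7.52, -6.38). Then |TV| = |V − T| = 20.5.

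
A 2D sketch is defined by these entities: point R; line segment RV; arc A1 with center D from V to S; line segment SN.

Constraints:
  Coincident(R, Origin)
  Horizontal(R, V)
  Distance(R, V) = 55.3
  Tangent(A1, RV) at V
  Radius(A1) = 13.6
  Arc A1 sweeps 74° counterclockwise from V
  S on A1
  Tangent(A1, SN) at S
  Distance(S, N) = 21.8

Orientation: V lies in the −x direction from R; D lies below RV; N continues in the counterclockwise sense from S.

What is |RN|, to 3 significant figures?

80.5

R is at the origin; RV is horizontal with |RV| = 55.3 and V on the −x side, so V = (-55.3, 0.00). A1 meets RV tangentially, so DV is at right angles to RV, so D = V + (0, -13.6) = (-55.3, -13.6). On A1, V sits at bearing 90° from D; a 74° counterclockwise sweep puts S at bearing 164°, so S = D + 13.6·(cos 164°, sin 164°) = (-68.4, -9.85). Tangency of A1 to SN means the radius DS is perpendicular to SN, so SN runs along (−sin 164°, cos 164°); with |SN| = 21.8, N = (-74.4, -30.8). Then |RN| = |N − R| = 80.5.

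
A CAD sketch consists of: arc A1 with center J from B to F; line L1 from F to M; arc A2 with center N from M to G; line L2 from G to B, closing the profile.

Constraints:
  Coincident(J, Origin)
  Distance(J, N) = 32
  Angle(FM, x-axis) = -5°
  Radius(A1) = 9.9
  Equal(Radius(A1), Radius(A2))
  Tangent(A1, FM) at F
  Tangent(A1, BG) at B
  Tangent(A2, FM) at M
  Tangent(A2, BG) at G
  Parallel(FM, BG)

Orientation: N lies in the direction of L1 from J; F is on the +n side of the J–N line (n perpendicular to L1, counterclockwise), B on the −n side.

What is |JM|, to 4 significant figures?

33.50

The slot axis is L1's direction at -5.0°, so u = (cos -5.0°, sin -5.0°) = (0.9962, -0.08716) and n = (−sin -5.0°, cos -5.0°) = (0.08716, 0.9962). J is at the origin and N lies 32.0 along u from J, so N = 32.0·u = (31.88, -2.789). Tangency of A1 to both parallel lines with radius 9.9 puts F and B at J ± 9.9·n: F = (0.8628, 9.862), B = (-0.8628, -9.862). Equal radii place M and G the same way about N: M = N + 9.9·n = (32.74, 7.073), G = N − 9.9·n = (31.02, -12.65). Then |JM| = |M − J| = 33.50.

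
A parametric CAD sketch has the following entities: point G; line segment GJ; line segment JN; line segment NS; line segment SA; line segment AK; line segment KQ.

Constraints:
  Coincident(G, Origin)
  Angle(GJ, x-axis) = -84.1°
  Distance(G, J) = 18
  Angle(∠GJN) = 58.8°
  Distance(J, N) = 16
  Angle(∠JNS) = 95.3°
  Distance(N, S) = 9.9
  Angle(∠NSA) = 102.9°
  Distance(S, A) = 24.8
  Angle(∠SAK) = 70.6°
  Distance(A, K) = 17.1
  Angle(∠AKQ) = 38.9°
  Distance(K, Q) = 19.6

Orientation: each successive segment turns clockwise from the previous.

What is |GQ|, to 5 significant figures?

3.6777

G is at the origin; GJ runs at -84.1° with length 18.0, so J = (1.8503, -17.905). ∠GJN = 58.8° gives JN at 154.70° from the x-axis; with |JN| = 16.0, N = (-12.615, -11.067). ∠JNS = 95.3° gives NS at 70.000° from the x-axis; with |NS| = 9.9, S = (-9.2291, -1.7640). ∠NSA = 102.9° gives SA at -7.1000° from the x-axis; with |SA| = 24.8, A = (15.381, -4.8293). ∠SAK = 70.6° gives AK at -116.50° from the x-axis; with |AK| = 17.1, K = (7.7508, -20.133). ∠AKQ = 38.9° gives KQ at 102.40° from the x-axis; with |KQ| = 19.6, Q = (3.5420, -0.98989). Then |GQ| = |Q − G| = 3.6777.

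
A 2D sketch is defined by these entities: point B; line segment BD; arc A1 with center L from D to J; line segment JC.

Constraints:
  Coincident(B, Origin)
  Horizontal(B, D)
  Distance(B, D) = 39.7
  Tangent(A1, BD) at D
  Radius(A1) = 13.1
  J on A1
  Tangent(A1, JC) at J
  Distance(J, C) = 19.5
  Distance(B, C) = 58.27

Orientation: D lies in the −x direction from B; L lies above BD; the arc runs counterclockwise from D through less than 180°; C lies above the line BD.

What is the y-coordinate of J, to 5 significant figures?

23.068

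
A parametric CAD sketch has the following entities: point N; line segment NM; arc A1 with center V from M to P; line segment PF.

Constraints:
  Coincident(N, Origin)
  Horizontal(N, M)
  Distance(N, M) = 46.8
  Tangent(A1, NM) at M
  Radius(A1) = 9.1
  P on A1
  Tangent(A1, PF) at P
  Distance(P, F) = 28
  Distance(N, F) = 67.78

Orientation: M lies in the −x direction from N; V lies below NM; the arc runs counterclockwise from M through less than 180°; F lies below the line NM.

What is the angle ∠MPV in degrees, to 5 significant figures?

46.096°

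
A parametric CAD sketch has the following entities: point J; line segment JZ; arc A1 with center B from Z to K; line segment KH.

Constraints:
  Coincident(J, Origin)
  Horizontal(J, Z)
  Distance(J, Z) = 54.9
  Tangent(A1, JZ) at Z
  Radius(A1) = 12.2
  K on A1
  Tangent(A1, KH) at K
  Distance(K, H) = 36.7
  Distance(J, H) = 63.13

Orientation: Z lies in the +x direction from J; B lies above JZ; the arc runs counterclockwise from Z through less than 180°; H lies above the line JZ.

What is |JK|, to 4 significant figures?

67.31

Checks: J.y = 0.00, Z.y = 0.00 ✓; |BK| = 12.20 ✓; ∠(BK, KH) = 90.00° ✓; |KH| = 36.70 ✓; |JH| = 63.13 ✓.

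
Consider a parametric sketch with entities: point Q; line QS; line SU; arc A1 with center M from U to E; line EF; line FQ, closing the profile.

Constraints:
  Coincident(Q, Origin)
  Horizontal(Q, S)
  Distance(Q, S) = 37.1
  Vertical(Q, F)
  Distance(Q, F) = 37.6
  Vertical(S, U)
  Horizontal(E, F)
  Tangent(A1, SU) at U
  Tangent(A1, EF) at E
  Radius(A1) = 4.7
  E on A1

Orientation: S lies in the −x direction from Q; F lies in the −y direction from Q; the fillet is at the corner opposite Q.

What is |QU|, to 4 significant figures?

49.59

Q is at the origin; QS is horizontal with |QS| = 37.1 and S on the −x side, so S = (-37.10, 0.000). Q and F share the same x with |QF| = 37.6 and F on the −y side, so F = (0.000, -37.60). The virtual corner opposite Q is at (-37.10, -37.60). Tangency of A1 to SU means the radius MU is perpendicular to SU and tangency of A1 to EF means the radius ME is perpendicular to EF, with radius 4.7, so the center M sits 4.7 in from both sides at M = (-32.40, -32.90). That places the tangent points at U = (-37.10, -32.90) on SU and E = (-32.40, -37.60) on EF. Then |QU| = |U − Q| = 49.59.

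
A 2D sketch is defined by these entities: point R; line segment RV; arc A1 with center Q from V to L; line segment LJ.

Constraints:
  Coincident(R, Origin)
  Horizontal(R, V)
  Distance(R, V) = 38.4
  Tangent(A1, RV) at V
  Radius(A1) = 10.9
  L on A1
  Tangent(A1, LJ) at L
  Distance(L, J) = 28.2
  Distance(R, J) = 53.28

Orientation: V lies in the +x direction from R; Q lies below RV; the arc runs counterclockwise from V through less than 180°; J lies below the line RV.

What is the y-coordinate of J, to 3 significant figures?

-40.8

Checks: |QL| = 10.90 ✓; ∠(QL, LJ) = 90.00° ✓; |LJ| = 28.20 ✓; |RJ| = 53.28 ✓.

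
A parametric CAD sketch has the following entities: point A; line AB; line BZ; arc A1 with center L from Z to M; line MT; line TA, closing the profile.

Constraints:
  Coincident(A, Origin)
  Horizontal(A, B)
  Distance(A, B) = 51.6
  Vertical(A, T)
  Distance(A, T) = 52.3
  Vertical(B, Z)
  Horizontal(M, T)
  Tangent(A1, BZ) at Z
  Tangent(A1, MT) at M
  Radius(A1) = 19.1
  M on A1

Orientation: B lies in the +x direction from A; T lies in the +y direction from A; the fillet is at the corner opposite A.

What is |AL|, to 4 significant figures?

46.46

A is at the origin; AB is horizontal with |AB| = 51.6 and B on the +x side, so B = (51.60, 0.000). AT is vertical with |AT| = 52.3 and T on the +y side, so T = (0.000, 52.30). The virtual corner opposite A is at (51.60, 52.30). Tangency of A1 to BZ means the radius LZ is perpendicular to BZ and since A1 is tangent to MT there, LM ⟂ MT, with radius 19.1, so the center L sits 19.1 in from both sides at L = (32.50, 33.20). Then |AL| = |L − A| = 46.46.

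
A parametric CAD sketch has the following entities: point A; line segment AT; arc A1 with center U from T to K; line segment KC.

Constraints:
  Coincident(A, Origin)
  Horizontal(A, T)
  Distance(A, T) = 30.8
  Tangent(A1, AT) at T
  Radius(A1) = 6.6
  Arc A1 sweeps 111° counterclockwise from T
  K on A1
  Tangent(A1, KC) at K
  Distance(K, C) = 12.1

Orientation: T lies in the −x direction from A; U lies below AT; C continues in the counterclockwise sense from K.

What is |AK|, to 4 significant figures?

38.03

A is at the origin; A and T share the same y with |AT| = 30.8 and T on the −x side, so T = (-30.80, 0.000). A1 meets AT tangentially, so UT is at right angles to AT, so U = T + (0, -6.6) = (-30.80, -6.600). On A1, T sits at bearing 90° from U; a 111° counterclockwise sweep puts K at bearing 201°, so K = U + 6.6·(cos 201°, sin 201°) = (-36.96, -8.965). Then |AK| = |K − A| = 38.03.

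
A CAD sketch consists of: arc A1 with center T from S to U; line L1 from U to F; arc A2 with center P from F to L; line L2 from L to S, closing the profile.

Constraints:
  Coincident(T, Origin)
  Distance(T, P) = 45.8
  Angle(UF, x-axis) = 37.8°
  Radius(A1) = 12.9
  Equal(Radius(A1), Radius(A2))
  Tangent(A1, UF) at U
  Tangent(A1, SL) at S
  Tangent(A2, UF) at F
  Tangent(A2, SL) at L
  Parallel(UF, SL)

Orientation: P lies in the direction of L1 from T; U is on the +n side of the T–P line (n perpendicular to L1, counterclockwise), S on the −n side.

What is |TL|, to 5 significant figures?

47.582

The slot axis is L1's direction at 37.8°, so u = (cos 37.8°, sin 37.8°) = (0.79016, 0.61291) and n = (−sin 37.8°, cos 37.8°) = (-0.61291, 0.79016). T is at the origin and P lies 45.8 along u from T, so P = 45.8·u = (36.189, 28.071). Tangency of A1 to both parallel lines with radius 12.9 puts U and S at T ± 12.9·n: U = (-7.9065, 10.193), S = (7.9065, -10.193). Equal radii place F and L the same way about P: F = P + 12.9·n = (28.283, 38.264), L = P − 12.9·n = (44.096, 17.878). Then |TL| = |L − T| = 47.582.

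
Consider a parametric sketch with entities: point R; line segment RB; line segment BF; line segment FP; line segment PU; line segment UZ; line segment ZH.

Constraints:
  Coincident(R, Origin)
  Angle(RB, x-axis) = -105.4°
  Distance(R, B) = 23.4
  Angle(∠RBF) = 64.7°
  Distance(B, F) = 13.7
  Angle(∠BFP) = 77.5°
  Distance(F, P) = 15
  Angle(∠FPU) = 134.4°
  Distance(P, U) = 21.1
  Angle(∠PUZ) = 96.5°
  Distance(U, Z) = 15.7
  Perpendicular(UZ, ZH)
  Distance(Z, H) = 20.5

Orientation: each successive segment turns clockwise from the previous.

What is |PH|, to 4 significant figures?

18.09

R is at the origin; RB runs at -105.4° with length 23.4, so B = (-6.214, -22.56). ∠RBF = 64.7° gives BF at 139.3° from the x-axis; with |BF| = 13.7, F = (-16.60, -13.63). ∠BFP = 77.5° gives FP at 36.80° from the x-axis; with |FP| = 15.0, P = (-4.589, -4.641). ∠FPU = 134.4° gives PU at -8.800° from the x-axis; with |PU| = 21.1, U = (16.26, -7.869). ∠PUZ = 96.5° gives UZ at -92.30° from the x-axis; with |UZ| = 15.7, Z = (15.63, -23.56). UZ ⟂ ZH, so ZH runs at 177.7°; with |ZH| = 20.5, H = (-4.851, -22.73). Then |PH| = |H − P| = 18.09.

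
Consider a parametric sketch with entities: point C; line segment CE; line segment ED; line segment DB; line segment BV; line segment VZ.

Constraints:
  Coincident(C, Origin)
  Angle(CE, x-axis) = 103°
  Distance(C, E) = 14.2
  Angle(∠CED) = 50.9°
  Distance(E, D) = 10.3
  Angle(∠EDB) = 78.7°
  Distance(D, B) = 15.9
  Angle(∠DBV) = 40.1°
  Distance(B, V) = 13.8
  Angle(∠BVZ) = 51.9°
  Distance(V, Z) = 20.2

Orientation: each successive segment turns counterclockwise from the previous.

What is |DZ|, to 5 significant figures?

12.214

∠DBV = 40.1° gives BV at 113.30° from the x-axis; with |BV| = 13.8, V = (-0.76292, 11.264). ∠BVZ = 51.9° gives VZ at -118.60° from the x-axis; with |VZ| = 20.2, Z = (-10.432, -6.4716). Then |DZ| = |Z − D| = 12.214.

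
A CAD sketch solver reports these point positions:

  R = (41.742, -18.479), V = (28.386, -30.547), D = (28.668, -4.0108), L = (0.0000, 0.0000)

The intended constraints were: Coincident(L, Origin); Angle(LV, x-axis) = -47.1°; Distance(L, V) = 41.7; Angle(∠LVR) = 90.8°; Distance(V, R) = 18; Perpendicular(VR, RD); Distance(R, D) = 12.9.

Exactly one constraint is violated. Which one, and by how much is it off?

Distance(R, D) = 12.9 — off by 6.60.

L = (0.00, 0.00) ✓; LV at -47.10° ✓; |LV| = 41.70 ✓; ∠LVR = 90.80° ✓; |VR| = 18.00 ✓; ∠(VR, RD) = 90.00° ✓; |RD| = 19.50 ✗.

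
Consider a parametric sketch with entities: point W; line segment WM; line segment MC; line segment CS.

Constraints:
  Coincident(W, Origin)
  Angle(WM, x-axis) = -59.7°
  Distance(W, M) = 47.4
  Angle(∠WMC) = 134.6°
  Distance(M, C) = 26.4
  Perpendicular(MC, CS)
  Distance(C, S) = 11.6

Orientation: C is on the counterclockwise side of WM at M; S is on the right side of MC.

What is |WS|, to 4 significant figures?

74.96

∠WMC = 134.6°, so MC runs at -59.7° + (180° − 134.6°) = -14.30° from the x-axis; with |MC| = 26.4, C = M + 26.4·(cos -14.30°, sin -14.30°) = (49.50, -47.45). The perpendicularity gives CS at right angles to MC; with |CS| = 11.6 on the right of MC, S = C + 11.6·(-0.2470, -0.9690) = (46.63, -58.69). Then |WS| = |S − W| = 74.96.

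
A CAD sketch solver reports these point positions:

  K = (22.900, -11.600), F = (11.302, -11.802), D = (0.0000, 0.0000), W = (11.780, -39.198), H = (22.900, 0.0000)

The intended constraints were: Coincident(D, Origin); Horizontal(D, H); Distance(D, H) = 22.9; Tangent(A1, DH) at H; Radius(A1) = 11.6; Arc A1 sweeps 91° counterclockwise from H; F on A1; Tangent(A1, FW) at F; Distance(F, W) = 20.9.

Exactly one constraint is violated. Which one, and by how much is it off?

Distance(F, W) = 20.9 — off by 6.50.

D = (0.00, 0.00) ✓; D.y = 0.00, H.y = 0.00 ✓; |DH| = 22.90 ✓; ∠(KH, HD) = 90.00° ✓; |KH| = 11.60 ✓; bearing(K→F) − bearing(K→H) = 91.00° ✓; |KF| = 11.60 ✓; ∠(KF, FW) = 90.00° ✓; |FW| = 27.40 ✗.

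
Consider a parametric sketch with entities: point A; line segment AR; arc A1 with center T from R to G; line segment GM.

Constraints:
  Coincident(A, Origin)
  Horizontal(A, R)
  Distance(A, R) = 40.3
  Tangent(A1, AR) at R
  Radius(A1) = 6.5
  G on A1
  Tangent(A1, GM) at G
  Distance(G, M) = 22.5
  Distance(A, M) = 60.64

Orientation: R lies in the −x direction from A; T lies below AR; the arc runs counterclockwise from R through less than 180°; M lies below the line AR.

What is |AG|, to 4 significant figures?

46.36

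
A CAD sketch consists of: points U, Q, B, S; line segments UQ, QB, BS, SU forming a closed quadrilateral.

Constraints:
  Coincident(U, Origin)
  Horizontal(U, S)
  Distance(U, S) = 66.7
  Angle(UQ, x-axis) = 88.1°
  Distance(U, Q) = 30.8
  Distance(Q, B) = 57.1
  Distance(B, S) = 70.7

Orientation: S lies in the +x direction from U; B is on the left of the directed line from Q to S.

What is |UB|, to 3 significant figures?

80.9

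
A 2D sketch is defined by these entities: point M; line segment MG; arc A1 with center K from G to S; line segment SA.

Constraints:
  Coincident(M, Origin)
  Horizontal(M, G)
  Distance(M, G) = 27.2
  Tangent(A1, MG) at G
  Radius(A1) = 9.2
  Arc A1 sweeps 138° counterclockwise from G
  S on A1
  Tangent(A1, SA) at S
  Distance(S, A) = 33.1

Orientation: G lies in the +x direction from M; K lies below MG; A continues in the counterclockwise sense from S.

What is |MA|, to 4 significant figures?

59.51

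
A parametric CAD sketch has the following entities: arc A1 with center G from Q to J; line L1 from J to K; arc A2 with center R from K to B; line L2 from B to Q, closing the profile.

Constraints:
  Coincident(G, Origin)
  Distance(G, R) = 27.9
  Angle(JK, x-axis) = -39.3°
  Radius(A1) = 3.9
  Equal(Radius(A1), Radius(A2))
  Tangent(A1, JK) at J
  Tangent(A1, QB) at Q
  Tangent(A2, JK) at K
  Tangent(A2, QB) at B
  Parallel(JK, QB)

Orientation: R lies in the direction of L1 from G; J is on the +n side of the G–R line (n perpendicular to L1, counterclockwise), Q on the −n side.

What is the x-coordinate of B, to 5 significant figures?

19.120

The slot axis is L1's direction at -39.3°, so u = (cos -39.3°, sin -39.3°) = (0.77384, -0.63338) and n = (−sin -39.3°, cos -39.3°) = (0.63338, 0.77384). G is at the origin and R lies 27.9 along u from G, so R = 27.9·u = (21.590, -17.671). Tangency of A1 to both parallel lines with radius 3.9 puts J and Q at G ± 3.9·n: J = (2.4702, 3.0180), Q = (-2.4702, -3.0180). Equal radii place K and B the same way about R: K = R + 3.9·n = (24.060, -14.653), B = R − 3.9·n = (19.120, -20.689). So B.x = 19.120.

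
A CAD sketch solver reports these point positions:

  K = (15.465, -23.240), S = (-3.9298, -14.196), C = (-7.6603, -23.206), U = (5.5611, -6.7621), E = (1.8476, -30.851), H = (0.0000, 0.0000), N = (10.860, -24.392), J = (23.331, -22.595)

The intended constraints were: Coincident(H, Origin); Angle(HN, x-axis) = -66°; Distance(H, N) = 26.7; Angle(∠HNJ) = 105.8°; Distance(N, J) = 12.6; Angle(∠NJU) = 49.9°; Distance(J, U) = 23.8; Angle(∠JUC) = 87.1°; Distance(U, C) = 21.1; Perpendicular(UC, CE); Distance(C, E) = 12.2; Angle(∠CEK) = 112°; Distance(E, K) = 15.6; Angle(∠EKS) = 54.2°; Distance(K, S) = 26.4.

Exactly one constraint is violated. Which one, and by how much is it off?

Distance(K, S) = 26.4 — off by 5.00.

H = (0.00, 0.00) ✓; HN at -66.00° ✓; |HN| = 26.70 ✓; ∠HNJ = 105.8° ✓; |NJ| = 12.60 ✓; ∠NJU = 49.90° ✓; |JU| = 23.80 ✓; ∠JUC = 87.10° ✓; |UC| = 21.10 ✓; ∠(UC, CE) = 90.00° ✓; |CE| = 12.20 ✓; ∠CEK = 112.0° ✓; |EK| = 15.60 ✓; ∠EKS = 54.20° ✓; |KS| = 21.40 ✗.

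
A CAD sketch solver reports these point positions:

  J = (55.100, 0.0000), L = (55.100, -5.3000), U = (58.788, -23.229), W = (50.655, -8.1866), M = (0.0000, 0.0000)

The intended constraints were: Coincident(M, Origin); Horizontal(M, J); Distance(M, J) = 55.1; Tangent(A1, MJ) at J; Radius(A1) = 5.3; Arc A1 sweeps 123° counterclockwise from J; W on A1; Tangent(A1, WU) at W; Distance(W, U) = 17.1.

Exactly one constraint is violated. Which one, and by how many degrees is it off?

Tangent(A1, WU) at W — off by 4.60°.

M = (0.00, 0.00) ✓; M.y = 0.00, J.y = 0.00 ✓; |MJ| = 55.10 ✓; ∠(LJ, JM) = 90.00° ✓; |LJ| = 5.300 ✓; bearing(L→W) − bearing(L→J) = 123.0° ✓; |LW| = 5.300 ✓; ∠(LW, WU) = 94.60° ✗; |WU| = 17.10 ✓.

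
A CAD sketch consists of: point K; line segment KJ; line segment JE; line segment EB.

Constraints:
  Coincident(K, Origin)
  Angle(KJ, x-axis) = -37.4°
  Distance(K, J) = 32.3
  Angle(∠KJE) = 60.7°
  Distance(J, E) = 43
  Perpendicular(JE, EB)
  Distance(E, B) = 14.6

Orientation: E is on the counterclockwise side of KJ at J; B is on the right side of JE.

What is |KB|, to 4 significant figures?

50.68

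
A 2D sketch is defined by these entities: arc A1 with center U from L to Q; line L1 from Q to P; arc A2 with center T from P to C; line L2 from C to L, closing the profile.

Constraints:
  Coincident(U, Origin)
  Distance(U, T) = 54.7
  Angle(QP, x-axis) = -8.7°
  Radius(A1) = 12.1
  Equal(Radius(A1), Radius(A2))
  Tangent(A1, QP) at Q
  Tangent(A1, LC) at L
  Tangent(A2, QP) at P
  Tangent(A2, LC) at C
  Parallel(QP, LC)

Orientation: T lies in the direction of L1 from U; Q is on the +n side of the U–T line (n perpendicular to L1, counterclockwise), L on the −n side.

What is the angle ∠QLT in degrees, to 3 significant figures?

77.5°

The slot axis is L1's direction at -8.7°, so u = (cos -8.7°, sin -8.7°) = (0.988, -0.151) and n = (−sin -8.7°, cos -8.7°) = (0.151, 0.988). U is at the origin and T lies 54.7 along u from U, so T = 54.7·u = (54.1, -8.27). Tangency of A1 to both parallel lines with radius 12.1 puts Q and L at U ± 12.1·n: Q = (1.83, 12.0), L = (-1.83, -12.0). Then cos ∠QLT = LQ·LT / (|LQ||LT|), giving 77.5°.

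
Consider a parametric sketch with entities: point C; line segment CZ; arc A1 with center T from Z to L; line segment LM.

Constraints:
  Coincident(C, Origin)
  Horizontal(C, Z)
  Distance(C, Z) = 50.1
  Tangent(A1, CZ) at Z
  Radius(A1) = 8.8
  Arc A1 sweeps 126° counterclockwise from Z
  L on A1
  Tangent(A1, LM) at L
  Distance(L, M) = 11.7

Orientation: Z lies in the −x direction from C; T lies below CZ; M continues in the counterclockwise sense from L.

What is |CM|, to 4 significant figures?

55.53

C is at the origin; C and Z share the same y with |CZ| = 50.1 and Z on the −x side, so Z = (-50.10, 0.000). The tangent condition forces TZ to be normal to CZ, so T = Z + (0, -8.8) = (-50.10, -8.800). On A1, Z sits at bearing 90° from T; a 126° counterclockwise sweep puts L at bearing 216°, so L = T + 8.8·(cos 216°, sin 216°) = (-57.22, -13.97). Since A1 is tangent to LM there, TL ⟂ LM, so LM runs along (−sin 216°, cos 216°); with |LM| = 11.7, M = (-50.34, -23.44). Then |CM| = |M − C| = 55.53.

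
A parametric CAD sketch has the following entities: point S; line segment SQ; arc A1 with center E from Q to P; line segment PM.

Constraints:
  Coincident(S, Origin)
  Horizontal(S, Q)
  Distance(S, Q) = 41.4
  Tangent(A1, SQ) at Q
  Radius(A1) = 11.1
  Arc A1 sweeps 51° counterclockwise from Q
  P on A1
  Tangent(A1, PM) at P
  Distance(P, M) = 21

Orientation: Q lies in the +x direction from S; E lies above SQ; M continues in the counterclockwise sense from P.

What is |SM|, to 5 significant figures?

66.461

S is at the origin; S and Q share the same y with |SQ| = 41.4 and Q on the +x side, so Q = (41.400, 0.0000). A1 meets SQ tangentially, so EQ is at right angles to SQ, so E = Q + (0, 11.1) = (41.400, 11.100). On A1, Q sits at bearing -90° from E; a 51° counterclockwise sweep puts P at bearing -39°, so P = E + 11.1·(cos -39°, sin -39°) = (50.026, 4.1145). The tangent condition forces EP to be normal to PM, so PM runs along (−sin -39°, cos -39°); with |PM| = 21.0, M = (63.242, 20.435). Then |SM| = |M − S| = 66.461.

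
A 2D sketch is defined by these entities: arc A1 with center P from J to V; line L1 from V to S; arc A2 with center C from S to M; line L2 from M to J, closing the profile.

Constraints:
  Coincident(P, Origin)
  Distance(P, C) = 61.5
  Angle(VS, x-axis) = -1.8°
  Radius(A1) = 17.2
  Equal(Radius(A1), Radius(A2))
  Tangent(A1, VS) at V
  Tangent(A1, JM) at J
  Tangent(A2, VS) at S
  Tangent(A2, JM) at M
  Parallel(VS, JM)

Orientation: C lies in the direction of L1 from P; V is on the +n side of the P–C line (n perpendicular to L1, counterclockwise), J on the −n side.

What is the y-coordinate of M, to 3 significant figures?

-19.1

The slot axis is L1's direction at -1.8°, so u = (cos -1.8°, sin -1.8°) = (1.00, -0.0314) and n = (−sin -1.8°, cos -1.8°) = (0.0314, 1.00). P is at the origin and C lies 61.5 along u from P, so C = 61.5·u = (61.5, -1.93). Tangency of A1 to both parallel lines with radius 17.2 puts V and J at P ± 17.2·n: V = (0.540, 17.2), J = (-0.540, -17.2). Equal radii place S and M the same way about C: S = C + 17.2·n = (62.0, 15.3), M = C − 17.2·n = (60.9, -19.1). So M.y = -19.1.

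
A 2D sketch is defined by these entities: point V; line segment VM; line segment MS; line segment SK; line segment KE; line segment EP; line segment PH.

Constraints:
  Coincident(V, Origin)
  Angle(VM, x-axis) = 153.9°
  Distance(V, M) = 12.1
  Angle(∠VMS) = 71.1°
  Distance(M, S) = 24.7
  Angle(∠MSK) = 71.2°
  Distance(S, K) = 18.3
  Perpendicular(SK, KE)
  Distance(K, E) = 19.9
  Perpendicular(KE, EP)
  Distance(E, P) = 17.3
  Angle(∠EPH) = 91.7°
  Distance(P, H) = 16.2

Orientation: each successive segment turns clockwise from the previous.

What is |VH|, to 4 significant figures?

20.98

V is at the origin; VM runs at 153.9° with length 12.1, so M = (-10.87, 5.323). ∠VMS = 71.1° gives MS at 45.00° from the x-axis; with |MS| = 24.7, S = (6.599, 22.79). ∠MSK = 71.2° gives SK at -63.80° from the x-axis; with |SK| = 18.3, K = (14.68, 6.369). SK is perpendicular to KE, so KE runs at -153.8°; with |KE| = 19.9, E = (-3.176, -2.417). The perpendicularity gives EP at right angles to KE, so EP runs at 116.2°; with |EP| = 17.3, P = (-10.81, 13.11). ∠EPH = 91.7° gives PH at 27.90° from the x-axis; with |PH| = 16.2, H = (3.502, 20.69). Then |VH| = |H − V| = 20.98.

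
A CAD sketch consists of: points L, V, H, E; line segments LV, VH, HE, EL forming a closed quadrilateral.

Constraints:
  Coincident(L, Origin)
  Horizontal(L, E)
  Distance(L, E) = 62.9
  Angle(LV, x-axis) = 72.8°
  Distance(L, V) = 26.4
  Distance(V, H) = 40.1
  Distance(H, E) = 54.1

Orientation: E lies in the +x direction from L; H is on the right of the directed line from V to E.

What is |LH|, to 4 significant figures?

18.32

Checks: L.y = 0.00, E.y = 0.00 ✓; |VH| = 40.10 ✓; |HE| = 54.10 ✓.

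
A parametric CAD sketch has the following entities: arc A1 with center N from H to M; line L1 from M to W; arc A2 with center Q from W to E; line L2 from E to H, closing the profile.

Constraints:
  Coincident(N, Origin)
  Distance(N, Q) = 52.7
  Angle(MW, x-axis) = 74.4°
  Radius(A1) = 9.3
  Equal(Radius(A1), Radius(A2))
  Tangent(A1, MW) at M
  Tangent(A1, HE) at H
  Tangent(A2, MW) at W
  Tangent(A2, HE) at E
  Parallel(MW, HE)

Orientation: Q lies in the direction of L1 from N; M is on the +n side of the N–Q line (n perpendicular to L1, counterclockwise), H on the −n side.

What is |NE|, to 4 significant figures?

53.51

The slot axis is L1's direction at 74.4°, so u = (cos 74.4°, sin 74.4°) = (0.2689, 0.9632) and n = (−sin 74.4°, cos 74.4°) = (-0.9632, 0.2689). N is at the origin and Q lies 52.7 along u from N, so Q = 52.7·u = (14.17, 50.76). Tangency of A1 to both parallel lines with radius 9.3 puts M and H at N ± 9.3·n: M = (-8.957, 2.501), H = (8.957, -2.501). Equal radii place W and E the same way about Q: W = Q + 9.3·n = (5.215, 53.26), E = Q − 9.3·n = (23.13, 48.26). Then |NE| = |E − N| = 53.51.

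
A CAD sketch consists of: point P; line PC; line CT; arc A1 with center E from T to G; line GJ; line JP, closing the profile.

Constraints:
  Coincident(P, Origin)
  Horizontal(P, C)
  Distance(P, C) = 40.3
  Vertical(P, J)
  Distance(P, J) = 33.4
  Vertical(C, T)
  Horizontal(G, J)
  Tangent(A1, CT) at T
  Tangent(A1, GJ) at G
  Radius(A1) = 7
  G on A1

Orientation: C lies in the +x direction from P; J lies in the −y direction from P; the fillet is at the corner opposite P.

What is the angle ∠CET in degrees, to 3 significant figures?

75.1°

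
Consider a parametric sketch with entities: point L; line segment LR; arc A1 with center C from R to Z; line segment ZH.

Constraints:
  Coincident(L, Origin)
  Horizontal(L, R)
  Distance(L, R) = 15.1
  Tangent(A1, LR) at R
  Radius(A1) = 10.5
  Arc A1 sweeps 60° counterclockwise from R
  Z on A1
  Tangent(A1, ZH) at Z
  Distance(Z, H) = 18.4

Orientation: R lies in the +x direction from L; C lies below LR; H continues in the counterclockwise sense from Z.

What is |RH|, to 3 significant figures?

28.0

L is at the origin; L and R share the same y with |LR| = 15.1 and R on the +x side, so R = (15.1, 0.00). Tangency of A1 to LR means the radius CR is perpendicular to LR, so C = R + (0, -10.5) = (15.1, -10.5). On A1, R sits at bearing 90° from C; a 60° counterclockwise sweep puts Z at bearing 150°, so Z = C + 10.5·(cos 150°, sin 150°) = (6.01, -5.25). The tangent condition forces CZ to be normal to ZH, so ZH runs along (−sin 150°, cos 150°); with |ZH| = 18.4, H = (-3.19, -21.2). Then |RH| = |H − R| = 28.0.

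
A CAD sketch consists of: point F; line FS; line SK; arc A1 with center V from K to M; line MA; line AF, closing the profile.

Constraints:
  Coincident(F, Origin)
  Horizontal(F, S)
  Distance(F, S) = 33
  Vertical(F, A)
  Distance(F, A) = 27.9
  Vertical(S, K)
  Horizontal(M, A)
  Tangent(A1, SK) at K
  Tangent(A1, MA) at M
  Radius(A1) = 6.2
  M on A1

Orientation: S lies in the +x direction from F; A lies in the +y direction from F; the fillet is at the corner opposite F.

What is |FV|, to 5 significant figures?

34.484

F is at the origin; F and S share the same y with |FS| = 33.0 and S on the +x side, so S = (33.000, 0.0000). FA is vertical with |FA| = 27.9 and A on the +y side, so A = (0.0000, 27.900). The virtual corner opposite F is at (33.000, 27.900). The tangent condition forces VK to be normal to SK and tangency of A1 to MA means the radius VM is perpendicular to MA, with radius 6.2, so the center V sits 6.2 in from both sides at V = (26.800, 21.700). Then |FV| = |V − F| = 34.484.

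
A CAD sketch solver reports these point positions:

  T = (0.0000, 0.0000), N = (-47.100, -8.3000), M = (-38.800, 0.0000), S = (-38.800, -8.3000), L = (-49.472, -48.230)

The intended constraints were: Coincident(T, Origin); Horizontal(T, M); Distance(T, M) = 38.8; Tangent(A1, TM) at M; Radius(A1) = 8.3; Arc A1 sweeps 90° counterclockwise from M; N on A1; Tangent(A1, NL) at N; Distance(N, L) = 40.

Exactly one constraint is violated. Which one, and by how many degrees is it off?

Tangent(A1, NL) at N — off by 3.40°.

T = (0.00, 0.00) ✓; T.y = 0.00, M.y = 0.00 ✓; |TM| = 38.80 ✓; ∠(SM, MT) = 90.00° ✓; |SM| = 8.300 ✓; bearing(S→N) − bearing(S→M) = 90.00° ✓; |SN| = 8.300 ✓; ∠(SN, NL) = 93.40° ✗; |NL| = 40.00 ✓.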